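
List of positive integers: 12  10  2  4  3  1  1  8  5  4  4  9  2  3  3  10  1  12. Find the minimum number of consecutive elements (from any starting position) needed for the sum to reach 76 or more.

16

add 12: running sum 12 < 76
add 10: running sum 22 < 76
add 2: running sum 24 < 76
add 4: running sum 28 < 76
add 3: running sum 31 < 76
add 1: running sum 32 < 76
add 1: running sum 33 < 76
add 8: running sum 41 < 76
add 5: running sum 46 < 76
add 4: running sum 50 < 76
add 4: running sum 54 < 76
add 9: running sum 63 < 76
add 2: running sum 65 < 76
add 3: running sum 68 < 76
add 3: running sum 71 < 76
end 15: [12, 10, 2, 4, 3, 1, 1, 8, 5, 4, 4, 9, 2, 3, 3, 10] sum 81, len 16
end 16: [12, 10, 2, 4, 3, 1, 1, 8, 5, 4, 4, 9, 2, 3, 3, 10, 1] sum 82, len 17
end 17: [10, 2, 4, 3, 1, 1, 8, 5, 4, 4, 9, 2, 3, 3, 10, 1, 12] sum 82, len 17
Shortest qualifying length: 16.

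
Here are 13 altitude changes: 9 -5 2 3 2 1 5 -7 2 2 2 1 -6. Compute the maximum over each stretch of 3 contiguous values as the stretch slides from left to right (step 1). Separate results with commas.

9, 3, 3, 3, 5, 5, 5, 2, 2, 2, 2

(9, -5, 2) → max 9
(-5, 2, 3) → max 3
(2, 3, 2) → max 3
(3, 2, 1) → max 3
(2, 1, 5) → max 5
(1, 5, -7) → max 5
(5, -7, 2) → max 5
(-7, 2, 2) → max 2
(2, 2, 2) → max 2
(2, 2, 1) → max 2
(2, 1, -6) → max 2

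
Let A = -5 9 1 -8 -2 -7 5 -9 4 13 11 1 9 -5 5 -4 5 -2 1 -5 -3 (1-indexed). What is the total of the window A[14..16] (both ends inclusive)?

-4

Elements at indices 14..16: -5, 5, -4
sum(-5, 5, -4) = -4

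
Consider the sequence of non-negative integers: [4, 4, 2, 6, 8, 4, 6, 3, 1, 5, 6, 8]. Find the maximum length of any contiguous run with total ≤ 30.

add 4: [4] sum 4, len 1
add 4: [4, 4] sum 8, len 2
add 2: [4, 4, 2] sum 10, len 3
add 6: [4, 4, 2, 6] sum 16, len 4
add 8: [4, 4, 2, 6, 8] sum 24, len 5
add 4: [4, 4, 2, 6, 8, 4] sum 28, len 6
add 6: [4, 2, 6, 8, 4, 6] sum 30, len 6
add 3: [2, 6, 8, 4, 6, 3] sum 29, len 6
add 1: [2, 6, 8, 4, 6, 3, 1] sum 30, len 7
add 5: [8, 4, 6, 3, 1, 5] sum 27, len 6
add 6: [4, 6, 3, 1, 5, 6] sum 25, len 6
add 8: [6, 3, 1, 5, 6, 8] sum 29, len 6
Longest length seen: 7.

7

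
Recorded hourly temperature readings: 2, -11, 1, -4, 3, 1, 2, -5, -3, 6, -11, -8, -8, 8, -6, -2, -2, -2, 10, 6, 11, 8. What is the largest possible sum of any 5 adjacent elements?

Window sums for each of the 18 positions:
2 -11 1 -4 3 → sum -9
-11 1 -4 3 1 → sum -10
1 -4 3 1 2 → sum 3
-4 3 1 2 -5 → sum -3
3 1 2 -5 -3 → sum -2
1 2 -5 -3 6 → sum 1
2 -5 -3 6 -11 → sum -11
-5 -3 6 -11 -8 → sum -21
-3 6 -11 -8 -8 → sum -24
6 -11 -8 -8 8 → sum -13
-11 -8 -8 8 -6 → sum -25
-8 -8 8 -6 -2 → sum -16
-8 8 -6 -2 -2 → sum -10
8 -6 -2 -2 -2 → sum -4
-6 -2 -2 -2 10 → sum -2
-2 -2 -2 10 6 → sum 10
-2 -2 10 6 11 → sum 23
-2 10 6 11 8 → sum 33
Largest of these is 33.

33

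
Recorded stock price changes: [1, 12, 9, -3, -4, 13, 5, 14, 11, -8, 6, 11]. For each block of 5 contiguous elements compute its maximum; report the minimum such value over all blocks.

1 12 9 -3 -4 → max 12
12 9 -3 -4 13 → max 13
9 -3 -4 13 5 → max 13
-3 -4 13 5 14 → max 14
-4 13 5 14 11 → max 14
13 5 14 11 -8 → max 14
5 14 11 -8 6 → max 14
14 11 -8 6 11 → max 14
Minimum of these is 12.

12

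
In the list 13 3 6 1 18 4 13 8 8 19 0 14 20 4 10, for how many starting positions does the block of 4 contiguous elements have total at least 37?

6

(13, 3, 6, 1) → sum 23
(3, 6, 1, 18) → sum 28
(6, 1, 18, 4) → sum 29
(1, 18, 4, 13) → sum 36
(18, 4, 13, 8) → sum 43  ≥ 37 ✓
(4, 13, 8, 8) → sum 33
(13, 8, 8, 19) → sum 48  ≥ 37 ✓
(8, 8, 19, 0) → sum 35
(8, 19, 0, 14) → sum 41  ≥ 37 ✓
(19, 0, 14, 20) → sum 53  ≥ 37 ✓
(0, 14, 20, 4) → sum 38  ≥ 37 ✓
(14, 20, 4, 10) → sum 48  ≥ 37 ✓
6 windows satisfy the condition.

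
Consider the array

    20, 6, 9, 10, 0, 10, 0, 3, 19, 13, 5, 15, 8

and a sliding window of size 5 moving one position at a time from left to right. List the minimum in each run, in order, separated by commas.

0, 0, 0, 0, 0, 0, 0, 3, 5

[20, 6, 9, 10, 0] → min 0
[6, 9, 10, 0, 10] → min 0
[9, 10, 0, 10, 0] → min 0
[10, 0, 10, 0, 3] → min 0
[0, 10, 0, 3, 19] → min 0
[10, 0, 3, 19, 13] → min 0
[0, 3, 19, 13, 5] → min 0
[3, 19, 13, 5, 15] → min 3
[19, 13, 5, 15, 8] → min 5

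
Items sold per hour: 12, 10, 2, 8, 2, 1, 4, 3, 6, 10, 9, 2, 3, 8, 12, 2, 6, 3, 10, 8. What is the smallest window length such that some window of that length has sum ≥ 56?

9

add 12: running sum 12 < 56
add 10: running sum 22 < 56
add 2: running sum 24 < 56
add 8: running sum 32 < 56
add 2: running sum 34 < 56
add 1: running sum 35 < 56
add 4: running sum 39 < 56
add 3: running sum 42 < 56
add 6: running sum 48 < 56
end 9: [12, 10, 2, 8, 2, 1, 4, 3, 6, 10] sum 58, len 10
end 10: [12, 10, 2, 8, 2, 1, 4, 3, 6, 10, 9] sum 67, len 11
end 11: [10, 2, 8, 2, 1, 4, 3, 6, 10, 9, 2] sum 57, len 11
end 12: [10, 2, 8, 2, 1, 4, 3, 6, 10, 9, 2, 3] sum 60, len 12
end 13: [8, 2, 1, 4, 3, 6, 10, 9, 2, 3, 8] sum 56, len 11
end 14: [4, 3, 6, 10, 9, 2, 3, 8, 12] sum 57, len 9
end 15: [4, 3, 6, 10, 9, 2, 3, 8, 12, 2] sum 59, len 10
end 16: [6, 10, 9, 2, 3, 8, 12, 2, 6] sum 58, len 9
end 17: [6, 10, 9, 2, 3, 8, 12, 2, 6, 3] sum 61, len 10
end 18: [10, 9, 2, 3, 8, 12, 2, 6, 3, 10] sum 65, len 10
end 19: [9, 2, 3, 8, 12, 2, 6, 3, 10, 8] sum 63, len 10
Shortest qualifying length: 9.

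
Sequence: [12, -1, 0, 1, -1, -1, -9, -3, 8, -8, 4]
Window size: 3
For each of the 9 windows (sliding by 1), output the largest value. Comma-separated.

[12, -1, 0] → max 12
[-1, 0, 1] → max 1
[0, 1, -1] → max 1
[1, -1, -1] → max 1
[-1, -1, -9] → max -1
[-1, -9, -3] → max -1
[-9, -3, 8] → max 8
[-3, 8, -8] → max 8
[8, -8, 4] → max 8

12, 1, 1, 1, -1, -1, 8, 8, 8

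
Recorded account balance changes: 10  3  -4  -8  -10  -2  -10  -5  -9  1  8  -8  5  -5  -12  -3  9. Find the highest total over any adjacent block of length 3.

9

Each size-3 window and its sum:
(10, 3, -4) → sum 9
(3, -4, -8) → sum -9
(-4, -8, -10) → sum -22
(-8, -10, -2) → sum -20
(-10, -2, -10) → sum -22
(-2, -10, -5) → sum -17
(-10, -5, -9) → sum -24
(-5, -9, 1) → sum -13
(-9, 1, 8) → sum 0
(1, 8, -8) → sum 1
(8, -8, 5) → sum 5
(-8, 5, -5) → sum -8
(5, -5, -12) → sum -12
(-5, -12, -3) → sum -20
(-12, -3, 9) → sum -6
Highest of these is 9.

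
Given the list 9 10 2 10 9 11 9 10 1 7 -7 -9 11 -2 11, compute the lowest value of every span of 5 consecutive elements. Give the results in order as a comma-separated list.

2, 2, 2, 9, 1, 1, -7, -9, -9, -9, -9

9 10 2 10 9 → min 2
10 2 10 9 11 → min 2
2 10 9 11 9 → min 2
10 9 11 9 10 → min 9
9 11 9 10 1 → min 1
11 9 10 1 7 → min 1
9 10 1 7 -7 → min -7
10 1 7 -7 -9 → min -9
1 7 -7 -9 11 → min -9
7 -7 -9 11 -2 → min -9
-7 -9 11 -2 11 → min -9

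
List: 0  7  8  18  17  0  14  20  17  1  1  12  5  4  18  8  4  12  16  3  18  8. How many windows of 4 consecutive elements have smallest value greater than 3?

0 7 8 18 → min 0
7 8 18 17 → min 7  > 3 ✓
8 18 17 0 → min 0
18 17 0 14 → min 0
17 0 14 20 → min 0
0 14 20 17 → min 0
14 20 17 1 → min 1
20 17 1 1 → min 1
17 1 1 12 → min 1
1 1 12 5 → min 1
1 12 5 4 → min 1
12 5 4 18 → min 4  > 3 ✓
5 4 18 8 → min 4  > 3 ✓
4 18 8 4 → min 4  > 3 ✓
18 8 4 12 → min 4  > 3 ✓
8 4 12 16 → min 4  > 3 ✓
4 12 16 3 → min 3
12 16 3 18 → min 3
16 3 18 8 → min 3
6 windows satisfy the condition.

6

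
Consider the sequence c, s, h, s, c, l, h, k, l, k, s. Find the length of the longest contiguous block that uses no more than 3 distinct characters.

Extend right; when distinct count exceeds 3, shrink from the left:
add c: window [c] (1 distinct), len 1
add s: window [c, s] (2 distinct), len 2
add h: window [c, s, h] (3 distinct), len 3
add s: window [c, s, h, s] (3 distinct), len 4
add c: window [c, s, h, s, c] (3 distinct), len 5
add l: window [s, c, l] (3 distinct), len 3
add h: window [c, l, h] (3 distinct), len 3
add k: window [l, h, k] (3 distinct), len 3
add l: window [l, h, k, l] (3 distinct), len 4
add k: window [l, h, k, l, k] (3 distinct), len 5
add s: window [k, l, k, s] (3 distinct), len 4
Longest length with ≤3 distinct: 5.

5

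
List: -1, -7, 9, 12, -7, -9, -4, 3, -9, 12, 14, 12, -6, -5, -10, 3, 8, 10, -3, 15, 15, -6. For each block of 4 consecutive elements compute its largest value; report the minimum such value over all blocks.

Each size-4 window and its max:
[-1, -7, 9, 12] → max 12
[-7, 9, 12, -7] → max 12
[9, 12, -7, -9] → max 12
[12, -7, -9, -4] → max 12
[-7, -9, -4, 3] → max 3
[-9, -4, 3, -9] → max 3
[-4, 3, -9, 12] → max 12
[3, -9, 12, 14] → max 14
[-9, 12, 14, 12] → max 14
[12, 14, 12, -6] → max 14
[14, 12, -6, -5] → max 14
[12, -6, -5, -10] → max 12
[-6, -5, -10, 3] → max 3
[-5, -10, 3, 8] → max 8
[-10, 3, 8, 10] → max 10
[3, 8, 10, -3] → max 10
[8, 10, -3, 15] → max 15
[10, -3, 15, 15] → max 15
[-3, 15, 15, -6] → max 15
Minimum of these is 3.

3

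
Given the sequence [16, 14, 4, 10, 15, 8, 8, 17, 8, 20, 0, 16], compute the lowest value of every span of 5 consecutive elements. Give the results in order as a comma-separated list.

4, 4, 4, 8, 8, 8, 0, 0

(16, 14, 4, 10, 15) → min 4
(14, 4, 10, 15, 8) → min 4
(4, 10, 15, 8, 8) → min 4
(10, 15, 8, 8, 17) → min 8
(15, 8, 8, 17, 8) → min 8
(8, 8, 17, 8, 20) → min 8
(8, 17, 8, 20, 0) → min 0
(17, 8, 20, 0, 16) → min 0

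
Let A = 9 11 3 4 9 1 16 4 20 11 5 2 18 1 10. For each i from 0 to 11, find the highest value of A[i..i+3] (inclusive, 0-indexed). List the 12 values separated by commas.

11, 11, 9, 16, 16, 20, 20, 20, 20, 18, 18, 18

[9, 11, 3, 4] → max 11
[11, 3, 4, 9] → max 11
[3, 4, 9, 1] → max 9
[4, 9, 1, 16] → max 16
[9, 1, 16, 4] → max 16
[1, 16, 4, 20] → max 20
[16, 4, 20, 11] → max 20
[4, 20, 11, 5] → max 20
[20, 11, 5, 2] → max 20
[11, 5, 2, 18] → max 18
[5, 2, 18, 1] → max 18
[2, 18, 1, 10] → max 18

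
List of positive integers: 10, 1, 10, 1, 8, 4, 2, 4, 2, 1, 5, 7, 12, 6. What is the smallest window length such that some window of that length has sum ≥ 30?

add 10: running sum 10 < 30
add 1: running sum 11 < 30
add 10: running sum 21 < 30
add 1: running sum 22 < 30
add 8: shortest ending here [10, 1, 10, 1, 8] sum 30, len 5
add 4: shortest ending here [10, 1, 10, 1, 8, 4] sum 34, len 6
add 2: shortest ending here [10, 1, 10, 1, 8, 4, 2] sum 36, len 7
add 4: shortest ending here [1, 10, 1, 8, 4, 2, 4] sum 30, len 7
add 2: shortest ending here [10, 1, 8, 4, 2, 4, 2] sum 31, len 7
add 1: shortest ending here [10, 1, 8, 4, 2, 4, 2, 1] sum 32, len 8
add 5: shortest ending here [10, 1, 8, 4, 2, 4, 2, 1, 5] sum 37, len 9
add 7: shortest ending here [8, 4, 2, 4, 2, 1, 5, 7] sum 33, len 8
add 12: shortest ending here [4, 2, 1, 5, 7, 12] sum 31, len 6
add 6: shortest ending here [5, 7, 12, 6] sum 30, len 4
Shortest qualifying length: 4.

4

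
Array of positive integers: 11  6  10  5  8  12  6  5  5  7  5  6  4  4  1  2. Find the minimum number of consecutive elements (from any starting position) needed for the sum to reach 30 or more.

4

add 11: running sum 11 < 30
add 6: running sum 17 < 30
add 10: running sum 27 < 30
end 3: [11, 6, 10, 5] sum 32, len 4
end 4: [11, 6, 10, 5, 8] sum 40, len 5
end 5: [10, 5, 8, 12] sum 35, len 4
end 6: [5, 8, 12, 6] sum 31, len 4
end 7: [8, 12, 6, 5] sum 31, len 4
end 8: [8, 12, 6, 5, 5] sum 36, len 5
end 9: [12, 6, 5, 5, 7] sum 35, len 5
end 10: [12, 6, 5, 5, 7, 5] sum 40, len 6
end 11: [6, 5, 5, 7, 5, 6] sum 34, len 6
end 12: [5, 5, 7, 5, 6, 4] sum 32, len 6
end 13: [5, 7, 5, 6, 4, 4] sum 31, len 6
end 14: [5, 7, 5, 6, 4, 4, 1] sum 32, len 7
end 15: [5, 7, 5, 6, 4, 4, 1, 2] sum 34, len 8
Shortest qualifying length: 4.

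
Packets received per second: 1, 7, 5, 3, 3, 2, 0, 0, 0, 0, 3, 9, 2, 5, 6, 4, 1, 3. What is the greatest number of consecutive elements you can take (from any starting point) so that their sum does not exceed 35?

13

add 1: [1] sum 1, len 1
add 7: [1, 7] sum 8, len 2
add 5: [1, 7, 5] sum 13, len 3
add 3: [1, 7, 5, 3] sum 16, len 4
add 3: [1, 7, 5, 3, 3] sum 19, len 5
add 2: [1, 7, 5, 3, 3, 2] sum 21, len 6
add 0: [1, 7, 5, 3, 3, 2, 0] sum 21, len 7
add 0: [1, 7, 5, 3, 3, 2, 0, 0] sum 21, len 8
add 0: [1, 7, 5, 3, 3, 2, 0, 0, 0] sum 21, len 9
add 0: [1, 7, 5, 3, 3, 2, 0, 0, 0, 0] sum 21, len 10
add 3: [1, 7, 5, 3, 3, 2, 0, 0, 0, 0, 3] sum 24, len 11
add 9: [1, 7, 5, 3, 3, 2, 0, 0, 0, 0, 3, 9] sum 33, len 12
add 2: [1, 7, 5, 3, 3, 2, 0, 0, 0, 0, 3, 9, 2] sum 35, len 13
add 5: [5, 3, 3, 2, 0, 0, 0, 0, 3, 9, 2, 5] sum 32, len 12
add 6: [3, 3, 2, 0, 0, 0, 0, 3, 9, 2, 5, 6] sum 33, len 12
add 4: [3, 2, 0, 0, 0, 0, 3, 9, 2, 5, 6, 4] sum 34, len 12
add 1: [3, 2, 0, 0, 0, 0, 3, 9, 2, 5, 6, 4, 1] sum 35, len 13
add 3: [2, 0, 0, 0, 0, 3, 9, 2, 5, 6, 4, 1, 3] sum 35, len 13
Longest length seen: 13.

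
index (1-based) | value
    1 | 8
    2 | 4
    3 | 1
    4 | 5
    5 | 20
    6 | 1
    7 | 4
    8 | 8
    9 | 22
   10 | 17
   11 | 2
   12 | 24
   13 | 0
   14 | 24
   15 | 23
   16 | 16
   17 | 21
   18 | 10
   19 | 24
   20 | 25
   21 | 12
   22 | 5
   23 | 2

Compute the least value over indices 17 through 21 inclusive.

Elements at indices 17..21: 21, 10, 24, 25, 12
min(21, 10, 24, 25, 12) = 10

10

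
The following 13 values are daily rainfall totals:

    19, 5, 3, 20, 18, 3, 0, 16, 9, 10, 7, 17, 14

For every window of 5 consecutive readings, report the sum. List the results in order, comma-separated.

65, 49, 44, 57, 46, 38, 42, 59, 57

(19, 5, 3, 20, 18) → sum 65
(5, 3, 20, 18, 3) → sum 49
(3, 20, 18, 3, 0) → sum 44
(20, 18, 3, 0, 16) → sum 57
(18, 3, 0, 16, 9) → sum 46
(3, 0, 16, 9, 10) → sum 38
(0, 16, 9, 10, 7) → sum 42
(16, 9, 10, 7, 17) → sum 59
(9, 10, 7, 17, 14) → sum 57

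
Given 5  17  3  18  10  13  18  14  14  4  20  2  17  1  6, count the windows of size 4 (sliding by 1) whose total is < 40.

[5, 17, 3, 18] → sum 43
[17, 3, 18, 10] → sum 48
[3, 18, 10, 13] → sum 44
[18, 10, 13, 18] → sum 59
[10, 13, 18, 14] → sum 55
[13, 18, 14, 14] → sum 59
[18, 14, 14, 4] → sum 50
[14, 14, 4, 20] → sum 52
[14, 4, 20, 2] → sum 40
[4, 20, 2, 17] → sum 43
[20, 2, 17, 1] → sum 40
[2, 17, 1, 6] → sum 26  < 40 ✓
1 window satisfy the condition.

1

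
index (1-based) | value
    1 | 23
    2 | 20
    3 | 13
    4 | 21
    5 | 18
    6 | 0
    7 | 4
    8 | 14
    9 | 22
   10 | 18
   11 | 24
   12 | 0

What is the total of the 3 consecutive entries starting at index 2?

54

Elements at indices 2..4: 20, 13, 21
sum(20, 13, 21) = 54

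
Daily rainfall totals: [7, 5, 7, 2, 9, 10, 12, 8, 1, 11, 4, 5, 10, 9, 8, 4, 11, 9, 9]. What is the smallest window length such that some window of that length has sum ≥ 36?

Extend right; whenever the sum reaches 36, record the length and shrink from the left:
add 7: running sum 7 < 36
add 5: running sum 12 < 36
add 7: running sum 19 < 36
add 2: running sum 21 < 36
add 9: running sum 30 < 36
end 5: [7, 5, 7, 2, 9, 10] sum 40, len 6
end 6: [7, 2, 9, 10, 12] sum 40, len 5
end 7: [9, 10, 12, 8] sum 39, len 4
end 8: [9, 10, 12, 8, 1] sum 40, len 5
end 9: [10, 12, 8, 1, 11] sum 42, len 5
end 10: [12, 8, 1, 11, 4] sum 36, len 5
end 11: [12, 8, 1, 11, 4, 5] sum 41, len 6
end 12: [8, 1, 11, 4, 5, 10] sum 39, len 6
end 13: [11, 4, 5, 10, 9] sum 39, len 5
end 14: [4, 5, 10, 9, 8] sum 36, len 5
end 15: [5, 10, 9, 8, 4] sum 36, len 5
end 16: [10, 9, 8, 4, 11] sum 42, len 5
end 17: [9, 8, 4, 11, 9] sum 41, len 5
end 18: [8, 4, 11, 9, 9] sum 41, len 5
Shortest qualifying length: 4.

4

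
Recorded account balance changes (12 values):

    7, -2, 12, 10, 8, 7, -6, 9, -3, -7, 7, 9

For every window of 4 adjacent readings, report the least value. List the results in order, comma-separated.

-2, -2, 7, -6, -6, -6, -7, -7, -7

[7, -2, 12, 10] → min -2
[-2, 12, 10, 8] → min -2
[12, 10, 8, 7] → min 7
[10, 8, 7, -6] → min -6
[8, 7, -6, 9] → min -6
[7, -6, 9, -3] → min -6
[-6, 9, -3, -7] → min -7
[9, -3, -7, 7] → min -7
[-3, -7, 7, 9] → min -7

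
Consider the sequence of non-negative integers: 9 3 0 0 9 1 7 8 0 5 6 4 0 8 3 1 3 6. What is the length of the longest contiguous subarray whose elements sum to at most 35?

add 9: [9] sum 9, len 1
add 3: [9, 3] sum 12, len 2
add 0: [9, 3, 0] sum 12, len 3
add 0: [9, 3, 0, 0] sum 12, len 4
add 9: [9, 3, 0, 0, 9] sum 21, len 5
add 1: [9, 3, 0, 0, 9, 1] sum 22, len 6
add 7: [9, 3, 0, 0, 9, 1, 7] sum 29, len 7
add 8: [3, 0, 0, 9, 1, 7, 8] sum 28, len 7
add 0: [3, 0, 0, 9, 1, 7, 8, 0] sum 28, len 8
add 5: [3, 0, 0, 9, 1, 7, 8, 0, 5] sum 33, len 9
add 6: [1, 7, 8, 0, 5, 6] sum 27, len 6
add 4: [1, 7, 8, 0, 5, 6, 4] sum 31, len 7
add 0: [1, 7, 8, 0, 5, 6, 4, 0] sum 31, len 8
add 8: [8, 0, 5, 6, 4, 0, 8] sum 31, len 7
add 3: [8, 0, 5, 6, 4, 0, 8, 3] sum 34, len 8
add 1: [8, 0, 5, 6, 4, 0, 8, 3, 1] sum 35, len 9
add 3: [0, 5, 6, 4, 0, 8, 3, 1, 3] sum 30, len 9
add 6: [6, 4, 0, 8, 3, 1, 3, 6] sum 31, len 8
Longest length seen: 9.

9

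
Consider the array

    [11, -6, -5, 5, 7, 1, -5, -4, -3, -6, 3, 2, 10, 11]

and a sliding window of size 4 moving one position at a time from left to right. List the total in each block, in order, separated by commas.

Sliding a size-4 window across the 14 values:
11 -6 -5 5 → sum 5
-6 -5 5 7 → sum 1
-5 5 7 1 → sum 8
5 7 1 -5 → sum 8
7 1 -5 -4 → sum -1
1 -5 -4 -3 → sum -11
-5 -4 -3 -6 → sum -18
-4 -3 -6 3 → sum -10
-3 -6 3 2 → sum -4
-6 3 2 10 → sum 9
3 2 10 11 → sum 26

5, 1, 8, 8, -1, -11, -18, -10, -4, 9, 26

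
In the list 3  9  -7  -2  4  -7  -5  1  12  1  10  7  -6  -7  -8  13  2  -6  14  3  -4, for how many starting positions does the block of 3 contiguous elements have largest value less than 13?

(3, 9, -7) → max 9  < 13 ✓
(9, -7, -2) → max 9  < 13 ✓
(-7, -2, 4) → max 4  < 13 ✓
(-2, 4, -7) → max 4  < 13 ✓
(4, -7, -5) → max 4  < 13 ✓
(-7, -5, 1) → max 1  < 13 ✓
(-5, 1, 12) → max 12  < 13 ✓
(1, 12, 1) → max 12  < 13 ✓
(12, 1, 10) → max 12  < 13 ✓
(1, 10, 7) → max 10  < 13 ✓
(10, 7, -6) → max 10  < 13 ✓
(7, -6, -7) → max 7  < 13 ✓
(-6, -7, -8) → max -6  < 13 ✓
(-7, -8, 13) → max 13
(-8, 13, 2) → max 13
(13, 2, -6) → max 13
(2, -6, 14) → max 14
(-6, 14, 3) → max 14
(14, 3, -4) → max 14
13 windows satisfy the condition.

13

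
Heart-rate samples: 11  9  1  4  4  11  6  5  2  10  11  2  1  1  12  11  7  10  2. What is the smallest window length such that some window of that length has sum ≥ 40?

add 11: running sum 11 < 40
add 9: running sum 20 < 40
add 1: running sum 21 < 40
add 4: running sum 25 < 40
add 4: running sum 29 < 40
add 11: shortest ending here [11, 9, 1, 4, 4, 11] sum 40, len 6
add 6: shortest ending here [11, 9, 1, 4, 4, 11, 6] sum 46, len 7
add 5: shortest ending here [9, 1, 4, 4, 11, 6, 5] sum 40, len 7
add 2: shortest ending here [9, 1, 4, 4, 11, 6, 5, 2] sum 42, len 8
add 10: shortest ending here [4, 4, 11, 6, 5, 2, 10] sum 42, len 7
add 11: shortest ending here [11, 6, 5, 2, 10, 11] sum 45, len 6
add 2: shortest ending here [11, 6, 5, 2, 10, 11, 2] sum 47, len 7
add 1: shortest ending here [11, 6, 5, 2, 10, 11, 2, 1] sum 48, len 8
add 1: shortest ending here [11, 6, 5, 2, 10, 11, 2, 1, 1] sum 49, len 9
add 12: shortest ending here [5, 2, 10, 11, 2, 1, 1, 12] sum 44, len 8
add 11: shortest ending here [10, 11, 2, 1, 1, 12, 11] sum 48, len 7
add 7: shortest ending here [11, 2, 1, 1, 12, 11, 7] sum 45, len 7
add 10: shortest ending here [12, 11, 7, 10] sum 40, len 4
add 2: shortest ending here [12, 11, 7, 10, 2] sum 42, len 5
Shortest qualifying length: 4.

4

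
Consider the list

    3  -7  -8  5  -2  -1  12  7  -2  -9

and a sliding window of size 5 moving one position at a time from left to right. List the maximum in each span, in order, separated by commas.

5, 5, 12, 12, 12, 12

[3, -7, -8, 5, -2] → max 5
[-7, -8, 5, -2, -1] → max 5
[-8, 5, -2, -1, 12] → max 12
[5, -2, -1, 12, 7] → max 12
[-2, -1, 12, 7, -2] → max 12
[-1, 12, 7, -2, -9] → max 12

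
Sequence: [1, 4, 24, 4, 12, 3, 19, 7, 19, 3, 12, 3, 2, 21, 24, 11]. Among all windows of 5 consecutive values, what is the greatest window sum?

(1, 4, 24, 4, 12) → sum 45
(4, 24, 4, 12, 3) → sum 47
(24, 4, 12, 3, 19) → sum 62
(4, 12, 3, 19, 7) → sum 45
(12, 3, 19, 7, 19) → sum 60
(3, 19, 7, 19, 3) → sum 51
(19, 7, 19, 3, 12) → sum 60
(7, 19, 3, 12, 3) → sum 44
(19, 3, 12, 3, 2) → sum 39
(3, 12, 3, 2, 21) → sum 41
(12, 3, 2, 21, 24) → sum 62
(3, 2, 21, 24, 11) → sum 61
Greatest of these is 62.

62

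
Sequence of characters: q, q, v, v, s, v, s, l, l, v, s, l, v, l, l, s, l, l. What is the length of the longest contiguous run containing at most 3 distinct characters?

Extend right; when distinct count exceeds 3, shrink from the left:
[q] 1 distinct, len 1
[q, q] 1 distinct, len 2
[q, q, v] 2 distinct, len 3
[q, q, v, v] 2 distinct, len 4
[q, q, v, v, s] 3 distinct, len 5
[q, q, v, v, s, v] 3 distinct, len 6
[q, q, v, v, s, v, s] 3 distinct, len 7
[v, v, s, v, s, l] 3 distinct, len 6
[v, v, s, v, s, l, l] 3 distinct, len 7
[v, v, s, v, s, l, l, v] 3 distinct, len 8
[v, v, s, v, s, l, l, v, s] 3 distinct, len 9
[v, v, s, v, s, l, l, v, s, l] 3 distinct, len 10
[v, v, s, v, s, l, l, v, s, l, v] 3 distinct, len 11
[v, v, s, v, s, l, l, v, s, l, v, l] 3 distinct, len 12
[v, v, s, v, s, l, l, v, s, l, v, l, l] 3 distinct, len 13
[v, v, s, v, s, l, l, v, s, l, v, l, l, s] 3 distinct, len 14
[v, v, s, v, s, l, l, v, s, l, v, l, l, s, l] 3 distinct, len 15
[v, v, s, v, s, l, l, v, s, l, v, l, l, s, l, l] 3 distinct, len 16
Longest length with ≤3 distinct: 16.

16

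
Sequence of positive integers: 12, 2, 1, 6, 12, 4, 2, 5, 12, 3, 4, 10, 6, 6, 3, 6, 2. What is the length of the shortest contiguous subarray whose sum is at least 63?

10

add 12: running sum 12 < 63
add 2: running sum 14 < 63
add 1: running sum 15 < 63
add 6: running sum 21 < 63
add 12: running sum 33 < 63
add 4: running sum 37 < 63
add 2: running sum 39 < 63
add 5: running sum 44 < 63
add 12: running sum 56 < 63
add 3: running sum 59 < 63
add 4: shortest ending here [12, 2, 1, 6, 12, 4, 2, 5, 12, 3, 4] sum 63, len 11
add 10: shortest ending here [12, 2, 1, 6, 12, 4, 2, 5, 12, 3, 4, 10] sum 73, len 12
add 6: shortest ending here [6, 12, 4, 2, 5, 12, 3, 4, 10, 6] sum 64, len 10
add 6: shortest ending here [12, 4, 2, 5, 12, 3, 4, 10, 6, 6] sum 64, len 10
add 3: shortest ending here [12, 4, 2, 5, 12, 3, 4, 10, 6, 6, 3] sum 67, len 11
add 6: shortest ending here [12, 4, 2, 5, 12, 3, 4, 10, 6, 6, 3, 6] sum 73, len 12
add 2: shortest ending here [4, 2, 5, 12, 3, 4, 10, 6, 6, 3, 6, 2] sum 63, len 12
Shortest qualifying length: 10.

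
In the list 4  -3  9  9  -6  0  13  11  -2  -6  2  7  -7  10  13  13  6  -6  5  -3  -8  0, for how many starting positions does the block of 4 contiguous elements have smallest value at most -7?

6

4 -3 9 9 → min -3
-3 9 9 -6 → min -6
9 9 -6 0 → min -6
9 -6 0 13 → min -6
-6 0 13 11 → min -6
0 13 11 -2 → min -2
13 11 -2 -6 → min -6
11 -2 -6 2 → min -6
-2 -6 2 7 → min -6
-6 2 7 -7 → min -7  ≤ -7 ✓
2 7 -7 10 → min -7  ≤ -7 ✓
7 -7 10 13 → min -7  ≤ -7 ✓
-7 10 13 13 → min -7  ≤ -7 ✓
10 13 13 6 → min 6
13 13 6 -6 → min -6
13 6 -6 5 → min -6
6 -6 5 -3 → min -6
-6 5 -3 -8 → min -8  ≤ -7 ✓
5 -3 -8 0 → min -8  ≤ -7 ✓
6 windows satisfy the condition.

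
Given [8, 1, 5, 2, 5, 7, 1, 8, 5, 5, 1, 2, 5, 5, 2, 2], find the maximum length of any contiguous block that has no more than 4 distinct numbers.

[8] 1 distinct, len 1
[8, 1] 2 distinct, len 2
[8, 1, 5] 3 distinct, len 3
[8, 1, 5, 2] 4 distinct, len 4
[8, 1, 5, 2, 5] 4 distinct, len 5
[1, 5, 2, 5, 7] 4 distinct, len 5
[1, 5, 2, 5, 7, 1] 4 distinct, len 6
[5, 7, 1, 8] 4 distinct, len 4
[5, 7, 1, 8, 5] 4 distinct, len 5
[5, 7, 1, 8, 5, 5] 4 distinct, len 6
[5, 7, 1, 8, 5, 5, 1] 4 distinct, len 7
[1, 8, 5, 5, 1, 2] 4 distinct, len 6
[1, 8, 5, 5, 1, 2, 5] 4 distinct, len 7
[1, 8, 5, 5, 1, 2, 5, 5] 4 distinct, len 8
[1, 8, 5, 5, 1, 2, 5, 5, 2] 4 distinct, len 9
[1, 8, 5, 5, 1, 2, 5, 5, 2, 2] 4 distinct, len 10
Longest length with ≤4 distinct: 10.

10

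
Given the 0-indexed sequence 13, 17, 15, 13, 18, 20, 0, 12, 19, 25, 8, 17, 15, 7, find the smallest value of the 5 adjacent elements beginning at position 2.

Elements at indices 2..6: 15, 13, 18, 20, 0
min(15, 13, 18, 20, 0) = 0

0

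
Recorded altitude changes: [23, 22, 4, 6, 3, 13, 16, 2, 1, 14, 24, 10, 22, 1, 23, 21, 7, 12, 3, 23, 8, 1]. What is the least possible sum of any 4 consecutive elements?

26

Window sums for each of the 19 positions:
[23, 22, 4, 6] → sum 55
[22, 4, 6, 3] → sum 35
[4, 6, 3, 13] → sum 26
[6, 3, 13, 16] → sum 38
[3, 13, 16, 2] → sum 34
[13, 16, 2, 1] → sum 32
[16, 2, 1, 14] → sum 33
[2, 1, 14, 24] → sum 41
[1, 14, 24, 10] → sum 49
[14, 24, 10, 22] → sum 70
[24, 10, 22, 1] → sum 57
[10, 22, 1, 23] → sum 56
[22, 1, 23, 21] → sum 67
[1, 23, 21, 7] → sum 52
[23, 21, 7, 12] → sum 63
[21, 7, 12, 3] → sum 43
[7, 12, 3, 23] → sum 45
[12, 3, 23, 8] → sum 46
[3, 23, 8, 1] → sum 35
Least of these is 26.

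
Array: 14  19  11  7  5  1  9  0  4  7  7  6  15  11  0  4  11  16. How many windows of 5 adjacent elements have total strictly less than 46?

12

[14, 19, 11, 7, 5] → sum 56
[19, 11, 7, 5, 1] → sum 43  < 46 ✓
[11, 7, 5, 1, 9] → sum 33  < 46 ✓
[7, 5, 1, 9, 0] → sum 22  < 46 ✓
[5, 1, 9, 0, 4] → sum 19  < 46 ✓
[1, 9, 0, 4, 7] → sum 21  < 46 ✓
[9, 0, 4, 7, 7] → sum 27  < 46 ✓
[0, 4, 7, 7, 6] → sum 24  < 46 ✓
[4, 7, 7, 6, 15] → sum 39  < 46 ✓
[7, 7, 6, 15, 11] → sum 46
[7, 6, 15, 11, 0] → sum 39  < 46 ✓
[6, 15, 11, 0, 4] → sum 36  < 46 ✓
[15, 11, 0, 4, 11] → sum 41  < 46 ✓
[11, 0, 4, 11, 16] → sum 42  < 46 ✓
12 windows satisfy the condition.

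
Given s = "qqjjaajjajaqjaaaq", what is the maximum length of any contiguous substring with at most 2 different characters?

[q] 1 distinct, len 1
[q, q] 1 distinct, len 2
[q, q, j] 2 distinct, len 3
[q, q, j, j] 2 distinct, len 4
[j, j, a] 2 distinct, len 3
[j, j, a, a] 2 distinct, len 4
[j, j, a, a, j] 2 distinct, len 5
[j, j, a, a, j, j] 2 distinct, len 6
[j, j, a, a, j, j, a] 2 distinct, len 7
[j, j, a, a, j, j, a, j] 2 distinct, len 8
[j, j, a, a, j, j, a, j, a] 2 distinct, len 9
[a, q] 2 distinct, len 2
[q, j] 2 distinct, len 2
[j, a] 2 distinct, len 2
[j, a, a] 2 distinct, len 3
[j, a, a, a] 2 distinct, len 4
[a, a, a, q] 2 distinct, len 4
Longest length with ≤2 distinct: 9.

9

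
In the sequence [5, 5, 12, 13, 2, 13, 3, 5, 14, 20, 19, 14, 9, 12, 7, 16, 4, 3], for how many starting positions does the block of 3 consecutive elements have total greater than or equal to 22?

14

[5, 5, 12] → sum 22  ≥ 22 ✓
[5, 12, 13] → sum 30  ≥ 22 ✓
[12, 13, 2] → sum 27  ≥ 22 ✓
[13, 2, 13] → sum 28  ≥ 22 ✓
[2, 13, 3] → sum 18
[13, 3, 5] → sum 21
[3, 5, 14] → sum 22  ≥ 22 ✓
[5, 14, 20] → sum 39  ≥ 22 ✓
[14, 20, 19] → sum 53  ≥ 22 ✓
[20, 19, 14] → sum 53  ≥ 22 ✓
[19, 14, 9] → sum 42  ≥ 22 ✓
[14, 9, 12] → sum 35  ≥ 22 ✓
[9, 12, 7] → sum 28  ≥ 22 ✓
[12, 7, 16] → sum 35  ≥ 22 ✓
[7, 16, 4] → sum 27  ≥ 22 ✓
[16, 4, 3] → sum 23  ≥ 22 ✓
14 windows satisfy the condition.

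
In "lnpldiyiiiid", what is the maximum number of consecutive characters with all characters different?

6

[l] len 1
[l, n] len 2
[l, n, p] len 3
[n, p, l] len 3
[n, p, l, d] len 4
[n, p, l, d, i] len 5
[n, p, l, d, i, y] len 6
[y, i] len 2
[i] len 1
[i] len 1
[i] len 1
[i, d] len 2
Longest all-distinct length: 6.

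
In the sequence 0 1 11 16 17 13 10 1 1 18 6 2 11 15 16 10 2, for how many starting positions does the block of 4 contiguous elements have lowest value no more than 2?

11

0 1 11 16 → min 0  ≤ 2 ✓
1 11 16 17 → min 1  ≤ 2 ✓
11 16 17 13 → min 11
16 17 13 10 → min 10
17 13 10 1 → min 1  ≤ 2 ✓
13 10 1 1 → min 1  ≤ 2 ✓
10 1 1 18 → min 1  ≤ 2 ✓
1 1 18 6 → min 1  ≤ 2 ✓
1 18 6 2 → min 1  ≤ 2 ✓
18 6 2 11 → min 2  ≤ 2 ✓
6 2 11 15 → min 2  ≤ 2 ✓
2 11 15 16 → min 2  ≤ 2 ✓
11 15 16 10 → min 10
15 16 10 2 → min 2  ≤ 2 ✓
11 windows satisfy the condition.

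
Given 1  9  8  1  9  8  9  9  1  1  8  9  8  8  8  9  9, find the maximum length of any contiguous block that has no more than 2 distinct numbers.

7

Extend right; when distinct count exceeds 2, shrink from the left:
[1] 1 distinct, len 1
[1, 9] 2 distinct, len 2
[9, 8] 2 distinct, len 2
[8, 1] 2 distinct, len 2
[1, 9] 2 distinct, len 2
[9, 8] 2 distinct, len 2
[9, 8, 9] 2 distinct, len 3
[9, 8, 9, 9] 2 distinct, len 4
[9, 9, 1] 2 distinct, len 3
[9, 9, 1, 1] 2 distinct, len 4
[1, 1, 8] 2 distinct, len 3
[8, 9] 2 distinct, len 2
[8, 9, 8] 2 distinct, len 3
[8, 9, 8, 8] 2 distinct, len 4
[8, 9, 8, 8, 8] 2 distinct, len 5
[8, 9, 8, 8, 8, 9] 2 distinct, len 6
[8, 9, 8, 8, 8, 9, 9] 2 distinct, len 7
Longest length with ≤2 distinct: 7.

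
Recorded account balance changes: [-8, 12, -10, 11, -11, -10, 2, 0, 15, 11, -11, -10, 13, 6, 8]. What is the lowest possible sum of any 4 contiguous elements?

[-8, 12, -10, 11] → sum 5
[12, -10, 11, -11] → sum 2
[-10, 11, -11, -10] → sum -20
[11, -11, -10, 2] → sum -8
[-11, -10, 2, 0] → sum -19
[-10, 2, 0, 15] → sum 7
[2, 0, 15, 11] → sum 28
[0, 15, 11, -11] → sum 15
[15, 11, -11, -10] → sum 5
[11, -11, -10, 13] → sum 3
[-11, -10, 13, 6] → sum -2
[-10, 13, 6, 8] → sum 17
Lowest of these is -20.

-20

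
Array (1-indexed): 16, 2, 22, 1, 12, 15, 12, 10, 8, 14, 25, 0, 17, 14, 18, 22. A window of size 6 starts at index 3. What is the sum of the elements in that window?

Elements at indices 3..8: 22, 1, 12, 15, 12, 10
sum(22, 1, 12, 15, 12, 10) = 72

72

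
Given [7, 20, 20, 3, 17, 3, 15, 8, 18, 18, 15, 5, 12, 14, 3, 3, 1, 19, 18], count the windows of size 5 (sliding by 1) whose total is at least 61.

8

[7, 20, 20, 3, 17] → sum 67  ≥ 61 ✓
[20, 20, 3, 17, 3] → sum 63  ≥ 61 ✓
[20, 3, 17, 3, 15] → sum 58
[3, 17, 3, 15, 8] → sum 46
[17, 3, 15, 8, 18] → sum 61  ≥ 61 ✓
[3, 15, 8, 18, 18] → sum 62  ≥ 61 ✓
[15, 8, 18, 18, 15] → sum 74  ≥ 61 ✓
[8, 18, 18, 15, 5] → sum 64  ≥ 61 ✓
[18, 18, 15, 5, 12] → sum 68  ≥ 61 ✓
[18, 15, 5, 12, 14] → sum 64  ≥ 61 ✓
[15, 5, 12, 14, 3] → sum 49
[5, 12, 14, 3, 3] → sum 37
[12, 14, 3, 3, 1] → sum 33
[14, 3, 3, 1, 19] → sum 40
[3, 3, 1, 19, 18] → sum 44
8 windows satisfy the condition.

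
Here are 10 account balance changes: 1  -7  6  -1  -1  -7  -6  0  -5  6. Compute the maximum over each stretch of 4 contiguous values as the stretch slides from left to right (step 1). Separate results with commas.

6, 6, 6, -1, 0, 0, 6

Sliding a size-4 window across the 10 values:
[1, -7, 6, -1] → max 6
[-7, 6, -1, -1] → max 6
[6, -1, -1, -7] → max 6
[-1, -1, -7, -6] → max -1
[-1, -7, -6, 0] → max 0
[-7, -6, 0, -5] → max 0
[-6, 0, -5, 6] → max 6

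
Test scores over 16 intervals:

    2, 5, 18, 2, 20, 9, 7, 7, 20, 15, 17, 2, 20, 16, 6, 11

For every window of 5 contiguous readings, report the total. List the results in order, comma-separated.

47, 54, 56, 45, 63, 58, 66, 61, 74, 70, 61, 55

[2, 5, 18, 2, 20] → sum 47
[5, 18, 2, 20, 9] → sum 54
[18, 2, 20, 9, 7] → sum 56
[2, 20, 9, 7, 7] → sum 45
[20, 9, 7, 7, 20] → sum 63
[9, 7, 7, 20, 15] → sum 58
[7, 7, 20, 15, 17] → sum 66
[7, 20, 15, 17, 2] → sum 61
[20, 15, 17, 2, 20] → sum 74
[15, 17, 2, 20, 16] → sum 70
[17, 2, 20, 16, 6] → sum 61
[2, 20, 16, 6, 11] → sum 55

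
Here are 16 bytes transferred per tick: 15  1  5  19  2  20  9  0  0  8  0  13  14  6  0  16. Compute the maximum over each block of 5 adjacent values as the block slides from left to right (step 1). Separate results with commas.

Sliding a size-5 window across the 16 values:
(15, 1, 5, 19, 2) → max 19
(1, 5, 19, 2, 20) → max 20
(5, 19, 2, 20, 9) → max 20
(19, 2, 20, 9, 0) → max 20
(2, 20, 9, 0, 0) → max 20
(20, 9, 0, 0, 8) → max 20
(9, 0, 0, 8, 0) → max 9
(0, 0, 8, 0, 13) → max 13
(0, 8, 0, 13, 14) → max 14
(8, 0, 13, 14, 6) → max 14
(0, 13, 14, 6, 0) → max 14
(13, 14, 6, 0, 16) → max 16

19, 20, 20, 20, 20, 20, 9, 13, 14, 14, 14, 16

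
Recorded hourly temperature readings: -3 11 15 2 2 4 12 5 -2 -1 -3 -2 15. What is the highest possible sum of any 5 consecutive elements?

35

(-3, 11, 15, 2, 2) → sum 27
(11, 15, 2, 2, 4) → sum 34
(15, 2, 2, 4, 12) → sum 35
(2, 2, 4, 12, 5) → sum 25
(2, 4, 12, 5, -2) → sum 21
(4, 12, 5, -2, -1) → sum 18
(12, 5, -2, -1, -3) → sum 11
(5, -2, -1, -3, -2) → sum -3
(-2, -1, -3, -2, 15) → sum 7
Highest of these is 35.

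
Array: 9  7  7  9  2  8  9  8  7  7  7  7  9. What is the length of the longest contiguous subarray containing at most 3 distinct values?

Extend right; when distinct count exceeds 3, shrink from the left:
add 9: window [9] (1 distinct), len 1
add 7: window [9, 7] (2 distinct), len 2
add 7: window [9, 7, 7] (2 distinct), len 3
add 9: window [9, 7, 7, 9] (2 distinct), len 4
add 2: window [9, 7, 7, 9, 2] (3 distinct), len 5
add 8: window [9, 2, 8] (3 distinct), len 3
add 9: window [9, 2, 8, 9] (3 distinct), len 4
add 8: window [9, 2, 8, 9, 8] (3 distinct), len 5
add 7: window [8, 9, 8, 7] (3 distinct), len 4
add 7: window [8, 9, 8, 7, 7] (3 distinct), len 5
add 7: window [8, 9, 8, 7, 7, 7] (3 distinct), len 6
add 7: window [8, 9, 8, 7, 7, 7, 7] (3 distinct), len 7
add 9: window [8, 9, 8, 7, 7, 7, 7, 9] (3 distinct), len 8
Longest length with ≤3 distinct: 8.

8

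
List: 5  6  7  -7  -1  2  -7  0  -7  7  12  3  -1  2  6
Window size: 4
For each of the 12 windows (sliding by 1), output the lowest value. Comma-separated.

-7, -7, -7, -7, -7, -7, -7, -7, -7, -1, -1, -1

Sliding a size-4 window across the 15 values:
[5, 6, 7, -7] → min -7
[6, 7, -7, -1] → min -7
[7, -7, -1, 2] → min -7
[-7, -1, 2, -7] → min -7
[-1, 2, -7, 0] → min -7
[2, -7, 0, -7] → min -7
[-7, 0, -7, 7] → min -7
[0, -7, 7, 12] → min -7
[-7, 7, 12, 3] → min -7
[7, 12, 3, -1] → min -1
[12, 3, -1, 2] → min -1
[3, -1, 2, 6] → min -1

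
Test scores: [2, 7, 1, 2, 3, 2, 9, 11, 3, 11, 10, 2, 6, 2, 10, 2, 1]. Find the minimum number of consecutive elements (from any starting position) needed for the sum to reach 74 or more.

14

add 2: running sum 2 < 74
add 7: running sum 9 < 74
add 1: running sum 10 < 74
add 2: running sum 12 < 74
add 3: running sum 15 < 74
add 2: running sum 17 < 74
add 9: running sum 26 < 74
add 11: running sum 37 < 74
add 3: running sum 40 < 74
add 11: running sum 51 < 74
add 10: running sum 61 < 74
add 2: running sum 63 < 74
add 6: running sum 69 < 74
add 2: running sum 71 < 74
end 14: [7, 1, 2, 3, 2, 9, 11, 3, 11, 10, 2, 6, 2, 10] sum 79, len 14
end 15: [1, 2, 3, 2, 9, 11, 3, 11, 10, 2, 6, 2, 10, 2] sum 74, len 14
end 16: [2, 3, 2, 9, 11, 3, 11, 10, 2, 6, 2, 10, 2, 1] sum 74, len 14
Shortest qualifying length: 14.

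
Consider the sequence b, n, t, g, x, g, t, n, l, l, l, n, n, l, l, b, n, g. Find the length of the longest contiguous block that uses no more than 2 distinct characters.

add b: window [b] (1 distinct), len 1
add n: window [b, n] (2 distinct), len 2
add t: window [n, t] (2 distinct), len 2
add g: window [t, g] (2 distinct), len 2
add x: window [g, x] (2 distinct), len 2
add g: window [g, x, g] (2 distinct), len 3
add t: window [g, t] (2 distinct), len 2
add n: window [t, n] (2 distinct), len 2
add l: window [n, l] (2 distinct), len 2
add l: window [n, l, l] (2 distinct), len 3
add l: window [n, l, l, l] (2 distinct), len 4
add n: window [n, l, l, l, n] (2 distinct), len 5
add n: window [n, l, l, l, n, n] (2 distinct), len 6
add l: window [n, l, l, l, n, n, l] (2 distinct), len 7
add l: window [n, l, l, l, n, n, l, l] (2 distinct), len 8
add b: window [l, l, b] (2 distinct), len 3
add n: window [b, n] (2 distinct), len 2
add g: window [n, g] (2 distinct), len 2
Longest length with ≤2 distinct: 8.

8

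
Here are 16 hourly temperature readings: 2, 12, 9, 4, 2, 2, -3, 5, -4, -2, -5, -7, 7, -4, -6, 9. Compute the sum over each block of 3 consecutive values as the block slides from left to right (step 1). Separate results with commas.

(2, 12, 9) → sum 23
(12, 9, 4) → sum 25
(9, 4, 2) → sum 15
(4, 2, 2) → sum 8
(2, 2, -3) → sum 1
(2, -3, 5) → sum 4
(-3, 5, -4) → sum -2
(5, -4, -2) → sum -1
(-4, -2, -5) → sum -11
(-2, -5, -7) → sum -14
(-5, -7, 7) → sum -5
(-7, 7, -4) → sum -4
(7, -4, -6) → sum -3
(-4, -6, 9) → sum -1

23, 25, 15, 8, 1, 4, -2, -1, -11, -14, -5, -4, -3, -1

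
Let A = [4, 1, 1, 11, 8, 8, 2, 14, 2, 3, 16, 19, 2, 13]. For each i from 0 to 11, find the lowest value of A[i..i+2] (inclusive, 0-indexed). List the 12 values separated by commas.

Sliding a size-3 window across the 14 values:
4 1 1 → min 1
1 1 11 → min 1
1 11 8 → min 1
11 8 8 → min 8
8 8 2 → min 2
8 2 14 → min 2
2 14 2 → min 2
14 2 3 → min 2
2 3 16 → min 2
3 16 19 → min 3
16 19 2 → min 2
19 2 13 → min 2

1, 1, 1, 8, 2, 2, 2, 2, 2, 3, 2, 2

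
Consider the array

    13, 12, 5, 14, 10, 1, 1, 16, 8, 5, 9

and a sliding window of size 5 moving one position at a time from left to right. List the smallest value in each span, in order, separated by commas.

[13, 12, 5, 14, 10] → min 5
[12, 5, 14, 10, 1] → min 1
[5, 14, 10, 1, 1] → min 1
[14, 10, 1, 1, 16] → min 1
[10, 1, 1, 16, 8] → min 1
[1, 1, 16, 8, 5] → min 1
[1, 16, 8, 5, 9] → min 1

5, 1, 1, 1, 1, 1, 1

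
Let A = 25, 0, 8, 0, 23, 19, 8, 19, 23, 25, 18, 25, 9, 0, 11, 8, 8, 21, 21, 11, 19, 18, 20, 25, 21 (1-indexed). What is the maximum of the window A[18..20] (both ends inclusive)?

Elements at indices 18..20: 21, 21, 11
max(21, 21, 11) = 21

21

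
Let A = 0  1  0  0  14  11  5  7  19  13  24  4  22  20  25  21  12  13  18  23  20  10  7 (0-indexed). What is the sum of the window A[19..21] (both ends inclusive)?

Elements at indices 19..21: 23, 20, 10
sum(23, 20, 10) = 53

53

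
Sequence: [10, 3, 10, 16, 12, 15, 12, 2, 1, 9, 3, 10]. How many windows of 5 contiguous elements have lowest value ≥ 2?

4

(10, 3, 10, 16, 12) → min 3  ≥ 2 ✓
(3, 10, 16, 12, 15) → min 3  ≥ 2 ✓
(10, 16, 12, 15, 12) → min 10  ≥ 2 ✓
(16, 12, 15, 12, 2) → min 2  ≥ 2 ✓
(12, 15, 12, 2, 1) → min 1
(15, 12, 2, 1, 9) → min 1
(12, 2, 1, 9, 3) → min 1
(2, 1, 9, 3, 10) → min 1
4 windows satisfy the condition.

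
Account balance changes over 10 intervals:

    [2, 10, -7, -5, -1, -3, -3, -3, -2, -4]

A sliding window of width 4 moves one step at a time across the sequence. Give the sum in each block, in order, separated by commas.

0, -3, -16, -12, -10, -11, -12

2 10 -7 -5 → sum 0
10 -7 -5 -1 → sum -3
-7 -5 -1 -3 → sum -16
-5 -1 -3 -3 → sum -12
-1 -3 -3 -3 → sum -10
-3 -3 -3 -2 → sum -11
-3 -3 -2 -4 → sum -12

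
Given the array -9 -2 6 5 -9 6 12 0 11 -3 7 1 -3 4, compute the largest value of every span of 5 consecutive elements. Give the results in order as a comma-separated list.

6, 6, 12, 12, 12, 12, 12, 11, 11, 7

(-9, -2, 6, 5, -9) → max 6
(-2, 6, 5, -9, 6) → max 6
(6, 5, -9, 6, 12) → max 12
(5, -9, 6, 12, 0) → max 12
(-9, 6, 12, 0, 11) → max 12
(6, 12, 0, 11, -3) → max 12
(12, 0, 11, -3, 7) → max 12
(0, 11, -3, 7, 1) → max 11
(11, -3, 7, 1, -3) → max 11
(-3, 7, 1, -3, 4) → max 7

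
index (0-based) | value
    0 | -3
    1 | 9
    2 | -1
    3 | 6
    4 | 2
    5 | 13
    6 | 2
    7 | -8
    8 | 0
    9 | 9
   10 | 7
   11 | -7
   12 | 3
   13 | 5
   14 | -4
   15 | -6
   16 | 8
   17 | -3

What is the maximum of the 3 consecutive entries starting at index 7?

Elements at indices 7..9: -8, 0, 9
max(-8, 0, 9) = 9

9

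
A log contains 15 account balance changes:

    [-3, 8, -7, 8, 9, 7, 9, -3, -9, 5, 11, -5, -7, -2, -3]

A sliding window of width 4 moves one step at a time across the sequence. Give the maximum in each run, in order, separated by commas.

[-3, 8, -7, 8] → max 8
[8, -7, 8, 9] → max 9
[-7, 8, 9, 7] → max 9
[8, 9, 7, 9] → max 9
[9, 7, 9, -3] → max 9
[7, 9, -3, -9] → max 9
[9, -3, -9, 5] → max 9
[-3, -9, 5, 11] → max 11
[-9, 5, 11, -5] → max 11
[5, 11, -5, -7] → max 11
[11, -5, -7, -2] → max 11
[-5, -7, -2, -3] → max -2

8, 9, 9, 9, 9, 9, 9, 11, 11, 11, 11, -2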